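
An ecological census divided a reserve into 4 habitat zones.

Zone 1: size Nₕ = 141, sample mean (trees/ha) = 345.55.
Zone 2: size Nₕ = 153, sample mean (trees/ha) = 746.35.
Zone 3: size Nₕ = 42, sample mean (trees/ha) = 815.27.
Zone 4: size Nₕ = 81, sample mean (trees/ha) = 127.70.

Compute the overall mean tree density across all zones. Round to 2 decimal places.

497.60

N = 417; weights Wₕ = Nₕ/N = (0.3381, 0.3669, 0.1007, 0.1942).
x̄_st = Σ Wₕ·x̄ₕ = 0.3381·345.55 + 0.3669·746.35 + 0.1007·815.27 + 0.1942·127.70 ≈ 497.5999...
→ 497.60.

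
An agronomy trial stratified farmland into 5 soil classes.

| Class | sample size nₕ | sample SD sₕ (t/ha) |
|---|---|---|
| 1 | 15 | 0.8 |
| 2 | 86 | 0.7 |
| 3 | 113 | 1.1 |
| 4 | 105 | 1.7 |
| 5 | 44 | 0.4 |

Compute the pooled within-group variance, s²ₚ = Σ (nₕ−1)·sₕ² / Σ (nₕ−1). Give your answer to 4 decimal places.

1.3787

Degrees of freedom: 14 + 85 + 112 + 104 + 43 = 358.
Σ(nₕ−1)sₕ² = 14·0.64 + 85·0.49 + 112·1.21 + 104·2.89 + 43·0.16 = 493.57.
s²ₚ = 493.57 / 358 = 1.378687... → 1.3787.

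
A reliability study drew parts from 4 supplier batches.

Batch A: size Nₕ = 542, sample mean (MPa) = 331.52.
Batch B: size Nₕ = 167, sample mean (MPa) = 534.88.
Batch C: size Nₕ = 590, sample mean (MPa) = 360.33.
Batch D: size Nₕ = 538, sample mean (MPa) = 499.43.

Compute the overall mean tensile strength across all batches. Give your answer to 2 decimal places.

N = 542 + 167 + 590 + 538 = 1837.
Weight each subgroup mean by Nₕ/N and sum.
Σ Nₕx̄ₕ = 542·331.52 + 167·534.88 + 590·360.33 + 538·499.43 = 179683.84 + 89324.96 + 212594.7 + 268693.34 = 750296.84.
Divide by N: 750296.84 / 1837 = 408.4359... → 408.44.

408.44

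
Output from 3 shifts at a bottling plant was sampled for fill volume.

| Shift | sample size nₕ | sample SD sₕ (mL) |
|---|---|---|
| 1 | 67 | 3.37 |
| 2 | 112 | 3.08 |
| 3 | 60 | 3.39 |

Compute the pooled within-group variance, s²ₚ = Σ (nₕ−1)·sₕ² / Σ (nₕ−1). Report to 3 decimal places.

Degrees of freedom: 66 + 111 + 59 = 236.
Σ(nₕ−1)sₕ² = 66·11.3569 + 111·9.4864 + 59·11.4921 = 2480.5797.
s²ₚ = 2480.5797 / 236 = 10.51093... → 10.511.

10.511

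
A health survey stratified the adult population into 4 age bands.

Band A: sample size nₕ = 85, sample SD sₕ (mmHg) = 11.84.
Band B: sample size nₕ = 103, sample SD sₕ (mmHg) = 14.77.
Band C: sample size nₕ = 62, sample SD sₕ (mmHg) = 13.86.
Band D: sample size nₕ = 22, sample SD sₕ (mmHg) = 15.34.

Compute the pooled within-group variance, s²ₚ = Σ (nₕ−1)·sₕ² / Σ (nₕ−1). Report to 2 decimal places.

189.13

A: (85−1)·11.84² = 84·140.1856 = 11775.5904
B: (103−1)·14.77² = 102·218.1529 = 22251.5958
C: (62−1)·13.86² = 61·192.0996 = 11718.0756
D: (22−1)·15.34² = 21·235.3156 = 4941.6276
Numerator = 50686.8894; denominator = Σ(nₕ−1) = 268.
s²ₚ = 50686.8894/268 = 189.1302... → 189.13.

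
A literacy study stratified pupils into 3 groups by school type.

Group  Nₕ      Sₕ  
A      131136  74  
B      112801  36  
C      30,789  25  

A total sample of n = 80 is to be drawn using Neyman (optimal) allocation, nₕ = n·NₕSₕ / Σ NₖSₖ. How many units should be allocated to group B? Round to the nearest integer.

22

A: NₕSₕ = 131136·74 = 9704064
B: NₕSₕ = 112801·36 = 4060836
C: NₕSₕ = 30789·25 = 769725
Σ NₕSₕ = 14534625.
n_B = 80·4060836/14534625 = 22.351... → 22.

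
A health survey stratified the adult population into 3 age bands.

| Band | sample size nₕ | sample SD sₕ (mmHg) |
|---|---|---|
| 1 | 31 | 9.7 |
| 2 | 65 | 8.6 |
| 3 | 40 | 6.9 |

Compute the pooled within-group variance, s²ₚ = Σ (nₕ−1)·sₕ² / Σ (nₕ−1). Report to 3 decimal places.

70.774

Degrees of freedom: 30 + 64 + 39 = 133.
Σ(nₕ−1)sₕ² = 30·94.09 + 64·73.96 + 39·47.61 = 9412.93.
s²ₚ = 9412.93 / 133 = 70.77391... → 70.774.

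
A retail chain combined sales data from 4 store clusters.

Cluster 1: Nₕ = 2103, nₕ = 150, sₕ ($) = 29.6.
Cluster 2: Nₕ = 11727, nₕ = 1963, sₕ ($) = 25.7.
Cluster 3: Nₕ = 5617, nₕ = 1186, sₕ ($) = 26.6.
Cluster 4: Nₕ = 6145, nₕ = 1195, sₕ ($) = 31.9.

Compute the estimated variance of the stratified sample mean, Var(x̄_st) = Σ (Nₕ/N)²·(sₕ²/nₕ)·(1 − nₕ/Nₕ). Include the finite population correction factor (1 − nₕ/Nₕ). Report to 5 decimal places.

0.15767

N = 25592; Wₕ = Nₕ/N.
cluster 1: (2103/25592)²·29.6²/150·(1 − 150/2103) = 0.03662901
cluster 2: (11727/25592)²·25.7²/1963·(1 − 1963/11727) = 0.05882368
cluster 3: (5617/25592)²·26.6²/1186·(1 − 1186/5617) = 0.02267129
cluster 4: (6145/25592)²·31.9²/1195·(1 − 1195/6145) = 0.03954869
Sum = 0.15767268 → 0.15767.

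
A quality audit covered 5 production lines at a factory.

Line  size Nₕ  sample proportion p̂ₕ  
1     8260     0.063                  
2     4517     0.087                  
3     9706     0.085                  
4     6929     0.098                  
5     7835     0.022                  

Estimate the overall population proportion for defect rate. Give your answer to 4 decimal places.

Wₕ = Nₕ/N with N = 37247: 0.2218, 0.1213, 0.2606, 0.1860, 0.2104.
p̂_st = 0.2218·0.063 + 0.1213·0.087 + 0.2606·0.085 + 0.1860·0.098 + 0.2104·0.022 ≈ 0.069530... → 0.0695.

0.0695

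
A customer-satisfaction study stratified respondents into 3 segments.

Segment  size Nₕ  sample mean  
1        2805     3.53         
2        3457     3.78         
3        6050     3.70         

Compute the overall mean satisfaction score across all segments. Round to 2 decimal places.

N = 2805 + 3457 + 6050 = 12312.
Overall mean = Σ (Nₕ/N)·x̄ₕ — weight by population share, not a simple average.
Σ Nₕx̄ₕ = 2805·3.53 + 3457·3.78 + 6050·3.70 = 9901.65 + 13067.46 + 22385 = 45354.11.
Divide by N: 45354.11 / 12312 = 3.6837... → 3.68.

3.68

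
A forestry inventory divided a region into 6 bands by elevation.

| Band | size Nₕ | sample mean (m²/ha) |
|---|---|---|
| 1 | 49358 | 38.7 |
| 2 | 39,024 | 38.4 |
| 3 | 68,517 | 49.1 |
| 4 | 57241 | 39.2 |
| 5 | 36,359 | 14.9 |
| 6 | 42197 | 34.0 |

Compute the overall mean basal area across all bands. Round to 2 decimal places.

37.56

N = 49358 + 39024 + 68517 + 57241 + 36359 + 42197 = 292696.
Overall mean = Σ (Nₕ/N)·x̄ₕ — weight by population share, not a simple average.
Σ Nₕx̄ₕ = 49358·38.7 + 39024·38.4 + 68517·49.1 + 57241·39.2 + 36359·14.9 + 42197·34.0 = 1910154.6 + 1498521.6 + 3364184.7 + 2243847.2 + 541749.1 + 1434698 = 10993155.2.
Divide by N: 10993155.2 / 292696 = 37.5583... → 37.56.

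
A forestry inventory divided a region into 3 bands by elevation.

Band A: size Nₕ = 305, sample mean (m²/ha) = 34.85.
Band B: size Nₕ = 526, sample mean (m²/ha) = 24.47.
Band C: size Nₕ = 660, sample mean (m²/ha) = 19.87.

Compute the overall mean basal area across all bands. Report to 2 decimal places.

24.56

N = 305 + 526 + 660 = 1491.
Overall mean = Σ (Nₕ/N)·x̄ₕ — weight by population share, not a simple average.
Σ Nₕx̄ₕ = 305·34.85 + 526·24.47 + 660·19.87 = 10629.25 + 12871.22 + 13114.2 = 36614.67.
Divide by N: 36614.67 / 1491 = 24.5571... → 24.56.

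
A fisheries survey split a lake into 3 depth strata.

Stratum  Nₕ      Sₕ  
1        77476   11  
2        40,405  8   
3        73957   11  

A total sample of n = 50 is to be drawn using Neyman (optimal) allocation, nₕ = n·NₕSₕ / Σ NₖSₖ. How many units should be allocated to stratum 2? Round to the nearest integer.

8

Σ NₕSₕ = 77476·11 + 40405·8 + 73957·11 = 1989003.
Share for 2: 323240/1989003 = 0.16251.
n_2 = 50 × 0.16251 = 8.126... → 8.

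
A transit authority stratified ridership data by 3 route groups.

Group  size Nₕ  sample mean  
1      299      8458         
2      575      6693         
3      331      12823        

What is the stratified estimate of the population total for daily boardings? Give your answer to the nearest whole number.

10621830

Estimate total by summing Nₕ·x̄ₕ over strata.
299·8458 + 575·6693 + 331·12823 = 2528942 + 3848475 + 4244413 = 10621830.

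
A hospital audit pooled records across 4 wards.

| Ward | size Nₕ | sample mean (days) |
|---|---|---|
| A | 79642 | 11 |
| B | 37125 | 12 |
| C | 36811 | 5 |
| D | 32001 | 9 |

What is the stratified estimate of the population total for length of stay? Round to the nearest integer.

Population total = Σ Nₕ·x̄ₕ (each stratum's size times its mean).
79642·11 + 37125·12 + 36811·5 + 32001·9 = 876062 + 445500 + 184055 + 288009 = 1793626.

1793626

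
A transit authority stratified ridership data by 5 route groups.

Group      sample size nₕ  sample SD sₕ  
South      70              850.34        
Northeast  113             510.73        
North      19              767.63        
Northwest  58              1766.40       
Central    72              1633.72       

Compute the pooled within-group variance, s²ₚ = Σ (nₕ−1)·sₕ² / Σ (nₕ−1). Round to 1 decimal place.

Degrees of freedom: 69 + 112 + 18 + 57 + 71 = 327.
Σ(nₕ−1)sₕ² = 69·723078.1156 + 112·260845.1329 + 18·589255.8169 + 57·3120168.96 + 71·2669041.0384 = 457065194.0118.
s²ₚ = 457065194.0118 / 327 = 1397752.887... → 1397752.9.

1397752.9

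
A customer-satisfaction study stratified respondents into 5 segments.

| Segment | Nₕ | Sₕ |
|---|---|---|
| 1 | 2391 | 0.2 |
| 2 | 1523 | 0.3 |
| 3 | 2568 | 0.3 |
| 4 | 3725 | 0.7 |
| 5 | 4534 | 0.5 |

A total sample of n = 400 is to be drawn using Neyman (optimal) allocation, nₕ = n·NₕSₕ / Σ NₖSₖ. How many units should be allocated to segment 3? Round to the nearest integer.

47

1: NₕSₕ = 2391·0.2 = 478.2
2: NₕSₕ = 1523·0.3 = 456.9
3: NₕSₕ = 2568·0.3 = 770.4
4: NₕSₕ = 3725·0.7 = 2607.5
5: NₕSₕ = 4534·0.5 = 2267
Σ NₕSₕ = 6580.
n_3 = 400·770.4/6580 = 46.833... → 47.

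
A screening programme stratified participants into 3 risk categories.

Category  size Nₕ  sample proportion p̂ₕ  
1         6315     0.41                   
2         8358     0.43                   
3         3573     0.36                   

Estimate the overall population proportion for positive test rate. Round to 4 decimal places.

N = 6315 + 8358 + 3573 = 18246.
Overall proportion = Σ (Nₕ/N)·p̂ₕ.
Σ Nₕp̂ₕ = 2589.15 + 3593.94 + 1286.28 = 7469.37.
7469.37 / 18246 = 0.409370... → 0.4094.

0.4094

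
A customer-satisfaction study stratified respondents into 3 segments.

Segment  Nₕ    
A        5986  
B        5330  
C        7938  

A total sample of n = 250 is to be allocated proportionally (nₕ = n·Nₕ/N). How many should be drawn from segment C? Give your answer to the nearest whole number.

N = 5986 + 5330 + 7938 = 19254.
n_C = 250·7938/19254 = 103.069... → 103.

103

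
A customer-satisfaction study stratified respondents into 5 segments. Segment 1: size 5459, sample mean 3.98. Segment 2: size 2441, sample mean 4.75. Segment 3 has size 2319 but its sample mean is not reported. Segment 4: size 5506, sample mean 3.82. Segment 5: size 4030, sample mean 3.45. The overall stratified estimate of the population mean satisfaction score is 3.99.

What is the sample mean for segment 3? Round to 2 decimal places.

4.56

N = 5459 + 2441 + 2319 + 5506 + 4030 = 19755.
Overall total = μ·N = 3.99·19755 = 78822.45.
Subtract the known strata: 5459·3.98 + 2441·4.75 + 5506·3.82 + 4030·3.45 = 68257.99.
Remaining total for segment 3: 78822.45 − 68257.99 = 10564.46.
Divide by its size: 10564.46 / 2319 = 4.5556... → 4.56.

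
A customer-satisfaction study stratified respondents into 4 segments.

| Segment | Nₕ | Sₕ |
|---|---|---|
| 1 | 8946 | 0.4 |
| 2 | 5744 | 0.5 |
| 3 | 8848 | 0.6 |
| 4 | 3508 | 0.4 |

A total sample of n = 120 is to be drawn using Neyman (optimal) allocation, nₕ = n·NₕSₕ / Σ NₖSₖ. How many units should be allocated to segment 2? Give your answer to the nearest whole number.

Σ NₕSₕ = 8946·0.4 + 5744·0.5 + 8848·0.6 + 3508·0.4 = 13162.4.
Share for 2: 2872/13162.4 = 0.21820.
n_2 = 120 × 0.21820 = 26.184... → 26.

26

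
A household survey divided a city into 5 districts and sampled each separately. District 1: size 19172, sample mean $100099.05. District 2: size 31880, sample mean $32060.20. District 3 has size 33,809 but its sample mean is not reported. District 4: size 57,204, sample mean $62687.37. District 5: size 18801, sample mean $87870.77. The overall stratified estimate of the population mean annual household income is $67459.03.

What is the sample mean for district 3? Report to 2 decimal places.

Σ Nₕx̄ₕ = N·μ, so 33809·x̄_3 = 160866·67459.03 − (19172·100099.05 + 31880·32060.20 + 57204·62687.37 + 18801·87870.77).
= 10851864319.98 − 8179204822.85 = 2672659497.13.
x̄_3 = 2672659497.13 / 33809 = 79051.7169... → 79051.72.

79051.72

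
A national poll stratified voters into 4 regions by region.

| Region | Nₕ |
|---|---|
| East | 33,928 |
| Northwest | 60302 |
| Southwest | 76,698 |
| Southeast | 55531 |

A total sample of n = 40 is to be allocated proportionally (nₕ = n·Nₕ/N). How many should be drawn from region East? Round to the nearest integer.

6

N = 33928 + 60302 + 76698 + 55531 = 226459.
n_East = 40·33928/226459 = 5.993... → 6.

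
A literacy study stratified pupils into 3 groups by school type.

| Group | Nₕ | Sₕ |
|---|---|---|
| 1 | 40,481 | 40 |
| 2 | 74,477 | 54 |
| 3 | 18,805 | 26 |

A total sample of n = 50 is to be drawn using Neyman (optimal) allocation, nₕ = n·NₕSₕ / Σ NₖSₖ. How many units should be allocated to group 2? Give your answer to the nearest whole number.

Σ NₕSₕ = 40481·40 + 74477·54 + 18805·26 = 6129928.
Share for 2: 4021758/6129928 = 0.65609.
n_2 = 50 × 0.65609 = 32.804... → 33.

33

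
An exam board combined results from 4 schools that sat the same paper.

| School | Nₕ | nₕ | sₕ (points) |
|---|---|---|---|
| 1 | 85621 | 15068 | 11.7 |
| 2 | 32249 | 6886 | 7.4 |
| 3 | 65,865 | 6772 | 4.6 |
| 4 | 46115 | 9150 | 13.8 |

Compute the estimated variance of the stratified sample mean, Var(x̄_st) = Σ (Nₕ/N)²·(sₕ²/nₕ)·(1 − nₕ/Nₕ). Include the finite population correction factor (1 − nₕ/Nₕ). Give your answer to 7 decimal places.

N = 229850. Term for each stratum: Wₕ²sₕ²/nₕ·(1−nₕ/Nₕ).
Var(x̄_st) = 0.0010387783 + 0.0001231188 + 0.0002301974 + 0.0006715541 = 0.0020636486 → 0.0020636.

0.0020636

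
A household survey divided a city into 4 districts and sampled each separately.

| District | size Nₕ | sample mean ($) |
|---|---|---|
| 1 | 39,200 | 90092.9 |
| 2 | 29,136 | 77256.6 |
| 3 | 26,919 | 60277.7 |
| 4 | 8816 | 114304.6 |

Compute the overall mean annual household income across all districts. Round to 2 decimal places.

x̄_st = (Σ Nₕx̄ₕ) / (Σ Nₕ) = (39200·90092.9 + 29136·77256.6 + 26919·60277.7 + 8816·114304.6) / 104071
= 8412914737.5 / 104071 = 80838.2233... → 80838.22.

80838.22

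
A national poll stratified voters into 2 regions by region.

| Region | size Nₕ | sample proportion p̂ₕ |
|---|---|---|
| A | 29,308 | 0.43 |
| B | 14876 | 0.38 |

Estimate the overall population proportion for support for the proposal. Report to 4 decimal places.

0.4132

N = 29308 + 14876 = 44184.
Overall proportion = Σ (Nₕ/N)·p̂ₕ.
Σ Nₕp̂ₕ = 12602.44 + 5652.88 = 18255.32.
18255.32 / 44184 = 0.413166... → 0.4132.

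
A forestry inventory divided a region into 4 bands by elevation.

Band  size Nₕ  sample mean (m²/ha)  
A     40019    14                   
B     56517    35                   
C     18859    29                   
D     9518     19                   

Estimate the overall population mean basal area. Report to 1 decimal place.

x̄_st = (Σ Nₕx̄ₕ) / (Σ Nₕ) = (40019·14 + 56517·35 + 18859·29 + 9518·19) / 124913
= 3266114 / 124913 = 26.147... → 26.1.

26.1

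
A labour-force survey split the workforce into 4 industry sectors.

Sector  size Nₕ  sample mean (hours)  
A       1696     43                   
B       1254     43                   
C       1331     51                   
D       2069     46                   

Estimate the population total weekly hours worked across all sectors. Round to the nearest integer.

289905

A: 1696·43 = 72928
B: 1254·43 = 53922
C: 1331·51 = 67881
D: 2069·46 = 95174
τ̂ = Σ Nₕx̄ₕ = 289905.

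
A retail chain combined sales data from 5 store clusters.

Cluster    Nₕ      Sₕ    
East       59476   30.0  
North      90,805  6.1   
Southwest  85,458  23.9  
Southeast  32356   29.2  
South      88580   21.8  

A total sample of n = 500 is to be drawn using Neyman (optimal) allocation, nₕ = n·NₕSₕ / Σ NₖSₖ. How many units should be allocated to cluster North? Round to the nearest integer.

Σ NₕSₕ = 59476·30.0 + 90805·6.1 + 85458·23.9 + 32356·29.2 + 88580·21.8 = 7256475.9.
Share for North: 553910.5/7256475.9 = 0.07633.
n_North = 500 × 0.07633 = 38.167... → 38.

38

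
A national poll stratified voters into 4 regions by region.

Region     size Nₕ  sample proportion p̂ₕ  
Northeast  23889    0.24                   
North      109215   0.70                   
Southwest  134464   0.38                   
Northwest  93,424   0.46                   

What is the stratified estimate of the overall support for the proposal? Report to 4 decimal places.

Wₕ = Nₕ/N with N = 360992: 0.0662, 0.3025, 0.3725, 0.2588.
p̂_st = 0.0662·0.24 + 0.3025·0.70 + 0.3725·0.38 + 0.2588·0.46 ≈ 0.488252... → 0.4883.

0.4883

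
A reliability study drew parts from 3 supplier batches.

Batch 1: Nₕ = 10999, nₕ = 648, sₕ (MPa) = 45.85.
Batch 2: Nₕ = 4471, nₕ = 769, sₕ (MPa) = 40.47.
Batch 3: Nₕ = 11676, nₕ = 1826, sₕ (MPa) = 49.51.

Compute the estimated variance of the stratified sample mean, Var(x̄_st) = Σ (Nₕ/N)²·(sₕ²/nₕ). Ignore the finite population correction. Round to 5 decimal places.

0.83872

N = 27146; Wₕ = Nₕ/N.
batch 1: (10999/27146)²·45.85²/648 = 0.53259660
batch 2: (4471/27146)²·40.47²/769 = 0.05777470
batch 3: (11676/27146)²·49.51²/1826 = 0.24834851
Sum = 0.83871981 → 0.83872.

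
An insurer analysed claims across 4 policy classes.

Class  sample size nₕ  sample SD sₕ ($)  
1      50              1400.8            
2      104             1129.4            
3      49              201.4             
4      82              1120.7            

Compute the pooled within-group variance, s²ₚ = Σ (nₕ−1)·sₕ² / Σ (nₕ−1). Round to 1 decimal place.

1: (50−1)·1400.8² = 49·1962240.64 = 96149791.36
2: (104−1)·1129.4² = 103·1275544.36 = 131381069.08
3: (49−1)·201.4² = 48·40561.96 = 1946974.08
4: (82−1)·1120.7² = 81·1255968.49 = 101733447.69
Numerator = 331211282.21; denominator = Σ(nₕ−1) = 281.
s²ₚ = 331211282.21/281 = 1178687.837... → 1178687.8.

1178687.8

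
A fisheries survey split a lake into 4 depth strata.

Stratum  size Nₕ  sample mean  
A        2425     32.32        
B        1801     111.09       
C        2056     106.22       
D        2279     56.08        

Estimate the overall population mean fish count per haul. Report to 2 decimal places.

x̄_st = (Σ Nₕx̄ₕ) / (Σ Nₕ) = (2425·32.32 + 1801·111.09 + 2056·106.22 + 2279·56.08) / 8561
= 624643.73 / 8561 = 72.9639... → 72.96.

72.96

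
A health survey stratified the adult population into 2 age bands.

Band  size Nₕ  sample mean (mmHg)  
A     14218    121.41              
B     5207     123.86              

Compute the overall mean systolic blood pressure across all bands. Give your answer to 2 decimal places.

122.07

x̄_st = (Σ Nₕx̄ₕ) / (Σ Nₕ) = (14218·121.41 + 5207·123.86) / 19425
= 2371146.4 / 19425 = 122.0667... → 122.07.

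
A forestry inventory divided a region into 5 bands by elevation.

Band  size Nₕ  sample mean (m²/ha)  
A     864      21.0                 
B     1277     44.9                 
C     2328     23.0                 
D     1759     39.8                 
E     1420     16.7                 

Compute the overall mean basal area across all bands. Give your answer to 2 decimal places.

29.12

N = 7648; weights Wₕ = Nₕ/N = (0.1130, 0.1670, 0.3044, 0.2300, 0.1857).
x̄_st = Σ Wₕ·x̄ₕ = 0.1130·21.0 + 0.1670·44.9 + 0.3044·23.0 + 0.2300·39.8 + 0.1857·16.7 ≈ 29.1249...
→ 29.12.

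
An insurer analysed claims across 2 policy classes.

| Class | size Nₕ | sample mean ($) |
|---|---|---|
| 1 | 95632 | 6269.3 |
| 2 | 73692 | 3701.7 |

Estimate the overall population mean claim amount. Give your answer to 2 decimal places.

5151.85

x̄_st = (Σ Nₕx̄ₕ) / (Σ Nₕ) = (95632·6269.3 + 73692·3701.7) / 169324
= 872331374 / 169324 = 5151.8472... → 5151.85.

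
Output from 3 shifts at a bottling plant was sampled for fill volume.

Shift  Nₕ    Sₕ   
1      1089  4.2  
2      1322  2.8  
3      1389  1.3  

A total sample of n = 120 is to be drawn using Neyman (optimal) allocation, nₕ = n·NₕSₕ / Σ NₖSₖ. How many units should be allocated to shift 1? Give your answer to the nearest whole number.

1: NₕSₕ = 1089·4.2 = 4573.8
2: NₕSₕ = 1322·2.8 = 3701.6
3: NₕSₕ = 1389·1.3 = 1805.7
Σ NₕSₕ = 10081.1.
n_1 = 120·4573.8/10081.1 = 54.444... → 54.

54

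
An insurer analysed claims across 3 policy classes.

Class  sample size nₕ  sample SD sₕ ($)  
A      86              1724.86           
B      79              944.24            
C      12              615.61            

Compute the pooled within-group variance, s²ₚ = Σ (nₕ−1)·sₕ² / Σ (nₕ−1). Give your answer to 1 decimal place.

A: (86−1)·1724.86² = 85·2975142.0196 = 252887071.666
B: (79−1)·944.24² = 78·891589.1776 = 69543955.8528
C: (12−1)·615.61² = 11·378975.6721 = 4168732.3931
Numerator = 326599759.9119; denominator = Σ(nₕ−1) = 174.
s²ₚ = 326599759.9119/174 = 1877010.114... → 1877010.1.

1877010.1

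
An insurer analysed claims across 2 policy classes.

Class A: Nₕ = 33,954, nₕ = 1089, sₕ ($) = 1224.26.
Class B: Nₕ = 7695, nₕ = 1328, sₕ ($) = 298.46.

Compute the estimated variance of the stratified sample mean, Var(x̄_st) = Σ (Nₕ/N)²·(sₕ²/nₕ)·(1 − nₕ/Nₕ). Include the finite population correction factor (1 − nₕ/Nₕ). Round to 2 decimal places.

887.29

N = 41649. Term for each stratum: Wₕ²sₕ²/nₕ·(1−nₕ/Nₕ).
Var(x̄_st) = 885.39051 + 1.89456 = 887.28507 → 887.29.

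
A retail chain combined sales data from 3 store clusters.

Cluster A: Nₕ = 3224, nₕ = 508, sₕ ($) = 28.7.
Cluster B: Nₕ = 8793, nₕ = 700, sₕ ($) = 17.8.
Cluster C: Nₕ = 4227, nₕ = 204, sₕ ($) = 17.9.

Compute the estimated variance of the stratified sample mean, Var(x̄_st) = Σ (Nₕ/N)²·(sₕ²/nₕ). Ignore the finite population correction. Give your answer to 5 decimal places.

N = 16244; Wₕ = Nₕ/N.
cluster A: (3224/16244)²·28.7²/508 = 0.06387107
cluster B: (8793/16244)²·17.8²/700 = 0.13262645
cluster C: (4227/16244)²·17.9²/204 = 0.10635415
Sum = 0.30285167 → 0.30285.

0.30285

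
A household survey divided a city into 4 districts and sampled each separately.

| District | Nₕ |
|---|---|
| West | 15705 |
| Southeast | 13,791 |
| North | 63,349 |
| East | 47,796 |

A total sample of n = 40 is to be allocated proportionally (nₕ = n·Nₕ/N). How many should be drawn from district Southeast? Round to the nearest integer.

N = 15705 + 13791 + 63349 + 47796 = 140641.
n_Southeast = 40·13791/140641 = 3.922... → 4.

4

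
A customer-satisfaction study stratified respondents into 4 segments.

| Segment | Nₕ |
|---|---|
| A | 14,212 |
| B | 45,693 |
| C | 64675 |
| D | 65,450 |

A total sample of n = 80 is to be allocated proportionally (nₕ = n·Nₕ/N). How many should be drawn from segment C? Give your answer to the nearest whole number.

27

N = 14212 + 45693 + 64675 + 65450 = 190030.
n_C = 80·64675/190030 = 27.227... → 27.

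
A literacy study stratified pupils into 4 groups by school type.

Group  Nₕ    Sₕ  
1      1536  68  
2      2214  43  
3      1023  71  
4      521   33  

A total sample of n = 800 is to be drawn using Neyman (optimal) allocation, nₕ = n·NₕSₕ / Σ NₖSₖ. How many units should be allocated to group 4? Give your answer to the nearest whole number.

48

Σ NₕSₕ = 1536·68 + 2214·43 + 1023·71 + 521·33 = 289476.
Share for 4: 17193/289476 = 0.05939.
n_4 = 800 × 0.05939 = 47.515... → 48.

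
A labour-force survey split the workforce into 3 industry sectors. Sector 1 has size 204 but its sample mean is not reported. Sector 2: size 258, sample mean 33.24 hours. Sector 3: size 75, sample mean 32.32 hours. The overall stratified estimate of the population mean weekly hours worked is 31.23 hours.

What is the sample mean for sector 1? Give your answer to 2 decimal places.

Σ Nₕx̄ₕ = N·μ, so 204·x̄_1 = 537·31.23 − (258·33.24 + 75·32.32).
= 16770.51 − 10999.92 = 5770.59.
x̄_1 = 5770.59 / 204 = 28.2872... → 28.29.

28.29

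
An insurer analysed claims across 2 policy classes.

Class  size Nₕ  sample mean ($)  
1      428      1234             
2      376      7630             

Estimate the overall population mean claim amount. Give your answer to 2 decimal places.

N = 428 + 376 = 804.
Weight each subgroup mean by Nₕ/N and sum.
Σ Nₕx̄ₕ = 428·1234 + 376·7630 = 528152 + 2868880 = 3397032.
Divide by N: 3397032 / 804 = 4225.1642... → 4225.16.

4225.16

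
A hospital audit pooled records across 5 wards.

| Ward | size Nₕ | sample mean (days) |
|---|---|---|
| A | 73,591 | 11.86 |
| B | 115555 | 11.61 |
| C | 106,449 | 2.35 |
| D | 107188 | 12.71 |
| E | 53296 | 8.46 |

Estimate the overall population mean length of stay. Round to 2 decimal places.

9.38

N = 456079; weights Wₕ = Nₕ/N = (0.1614, 0.2534, 0.2334, 0.2350, 0.1169).
x̄_st = Σ Wₕ·x̄ₕ = 0.1614·11.86 + 0.2534·11.61 + 0.2334·2.35 + 0.2350·12.71 + 0.1169·8.46 ≈ 9.3795...
→ 9.38.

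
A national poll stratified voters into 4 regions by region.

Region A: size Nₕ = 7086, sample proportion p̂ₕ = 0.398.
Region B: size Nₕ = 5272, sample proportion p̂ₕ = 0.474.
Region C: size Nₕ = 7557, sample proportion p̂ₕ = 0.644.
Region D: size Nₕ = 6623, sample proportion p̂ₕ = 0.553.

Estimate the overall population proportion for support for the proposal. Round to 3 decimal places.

Wₕ = Nₕ/N with N = 26538: 0.2670, 0.1987, 0.2848, 0.2496.
p̂_st = 0.2670·0.398 + 0.1987·0.474 + 0.2848·0.644 + 0.2496·0.553 ≈ 0.52183... → 0.522.

0.522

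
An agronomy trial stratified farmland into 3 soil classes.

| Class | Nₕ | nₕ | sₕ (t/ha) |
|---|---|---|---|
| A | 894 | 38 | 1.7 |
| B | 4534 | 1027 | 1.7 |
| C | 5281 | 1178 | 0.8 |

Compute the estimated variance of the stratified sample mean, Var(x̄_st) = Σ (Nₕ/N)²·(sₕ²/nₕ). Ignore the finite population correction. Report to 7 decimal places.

N = 10709. Term for each stratum: Wₕ²sₕ²/nₕ.
Var(x̄_st) = 0.0005300190 + 0.0005044203 + 0.0001321202 = 0.0011665595 → 0.0011666.

0.0011666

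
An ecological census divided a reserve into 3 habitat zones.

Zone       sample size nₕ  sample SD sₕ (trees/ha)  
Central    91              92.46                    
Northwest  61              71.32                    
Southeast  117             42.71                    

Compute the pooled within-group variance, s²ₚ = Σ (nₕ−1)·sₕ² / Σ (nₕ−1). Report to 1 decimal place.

4835.3

Degrees of freedom: 90 + 60 + 116 = 266.
Σ(nₕ−1)sₕ² = 90·8548.8516 + 60·5086.5424 + 116·1824.1441 = 1286189.9036.
s²ₚ = 1286189.9036 / 266 = 4835.300... → 4835.3.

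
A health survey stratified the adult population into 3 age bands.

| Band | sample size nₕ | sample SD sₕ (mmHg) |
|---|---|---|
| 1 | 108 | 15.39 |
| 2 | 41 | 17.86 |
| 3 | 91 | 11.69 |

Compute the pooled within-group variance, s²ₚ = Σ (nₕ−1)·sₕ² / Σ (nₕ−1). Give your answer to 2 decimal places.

212.66

Degrees of freedom: 107 + 40 + 90 = 237.
Σ(nₕ−1)sₕ² = 107·236.8521 + 40·318.9796 + 90·136.6561 = 50401.4077.
s²ₚ = 50401.4077 / 237 = 212.6642... → 212.66.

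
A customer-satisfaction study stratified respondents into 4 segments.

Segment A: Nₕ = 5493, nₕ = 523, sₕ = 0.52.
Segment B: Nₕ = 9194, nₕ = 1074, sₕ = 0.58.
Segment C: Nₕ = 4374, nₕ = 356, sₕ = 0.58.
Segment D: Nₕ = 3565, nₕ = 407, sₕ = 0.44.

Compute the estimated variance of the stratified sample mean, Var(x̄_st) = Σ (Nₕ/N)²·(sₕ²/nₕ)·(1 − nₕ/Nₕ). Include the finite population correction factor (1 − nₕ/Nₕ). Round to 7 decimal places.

0.0001161

N = 22626; Wₕ = Nₕ/N.
segment A: (5493/22626)²·0.52²/523·(1 − 523/5493) = 0.0000275712
segment B: (9194/22626)²·0.58²/1074·(1 − 1074/9194) = 0.0000456769
segment C: (4374/22626)²·0.58²/356·(1 − 356/4374) = 0.0000324399
segment D: (3565/22626)²·0.44²/407·(1 − 407/3565) = 0.0000104609
Sum = 0.0001161488 → 0.0001161.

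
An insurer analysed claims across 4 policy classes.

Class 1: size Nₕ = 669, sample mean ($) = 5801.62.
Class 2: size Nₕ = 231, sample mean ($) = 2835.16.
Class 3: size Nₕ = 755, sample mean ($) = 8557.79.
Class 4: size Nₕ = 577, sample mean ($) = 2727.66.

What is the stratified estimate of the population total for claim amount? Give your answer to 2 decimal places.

Estimate total by summing Nₕ·x̄ₕ over strata.
669·5801.62 + 231·2835.16 + 755·8557.79 + 577·2727.66 = 3881283.78 + 654921.96 + 6461131.45 + 1573859.82 = 12571197.01.

12571197.01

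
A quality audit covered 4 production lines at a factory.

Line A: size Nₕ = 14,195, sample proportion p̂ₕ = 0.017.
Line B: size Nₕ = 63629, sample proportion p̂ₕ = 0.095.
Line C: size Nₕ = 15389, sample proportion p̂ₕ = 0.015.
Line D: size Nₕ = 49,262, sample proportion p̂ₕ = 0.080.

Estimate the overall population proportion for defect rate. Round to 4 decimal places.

0.0734

Wₕ = Nₕ/N with N = 142475: 0.0996, 0.4466, 0.1080, 0.3458.
p̂_st = 0.0996·0.017 + 0.4466·0.095 + 0.1080·0.015 + 0.3458·0.080 ≈ 0.073401... → 0.0734.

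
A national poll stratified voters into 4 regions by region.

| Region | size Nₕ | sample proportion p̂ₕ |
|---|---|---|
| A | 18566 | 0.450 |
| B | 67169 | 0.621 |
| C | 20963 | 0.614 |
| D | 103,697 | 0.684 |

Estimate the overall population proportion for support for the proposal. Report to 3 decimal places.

Wₕ = Nₕ/N with N = 210395: 0.0882, 0.3193, 0.0996, 0.4929.
p̂_st = 0.0882·0.450 + 0.3193·0.621 + 0.0996·0.614 + 0.4929·0.684 ≈ 0.63626... → 0.636.

0.636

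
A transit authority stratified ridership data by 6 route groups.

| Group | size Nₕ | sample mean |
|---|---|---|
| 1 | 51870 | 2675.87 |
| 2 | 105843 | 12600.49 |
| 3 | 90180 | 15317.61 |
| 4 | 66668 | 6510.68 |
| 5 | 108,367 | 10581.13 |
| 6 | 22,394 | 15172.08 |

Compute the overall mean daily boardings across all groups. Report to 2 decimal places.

10720.95

N = 51870 + 105843 + 90180 + 66668 + 108367 + 22394 = 445322.
Overall mean = Σ (Nₕ/N)·x̄ₕ — weight by population share, not a simple average.
Σ Nₕx̄ₕ = 51870·2675.87 + 105843·12600.49 + 90180·15317.61 + 66668·6510.68 + 108367·10581.13 + 22394·15172.08 = 138797376.9 + 1333673663.07 + 1381342069.8 + 434054014.24 + 1146645314.71 + 339763559.52 = 4774275998.24.
Divide by N: 4774275998.24 / 445322 = 10720.9525... → 10720.95.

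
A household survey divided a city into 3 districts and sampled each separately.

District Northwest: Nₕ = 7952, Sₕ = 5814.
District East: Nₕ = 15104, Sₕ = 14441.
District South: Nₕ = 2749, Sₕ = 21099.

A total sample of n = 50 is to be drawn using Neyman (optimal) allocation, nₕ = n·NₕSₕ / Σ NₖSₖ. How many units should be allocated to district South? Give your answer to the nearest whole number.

9

Σ NₕSₕ = 7952·5814 + 15104·14441 + 2749·21099 = 322350943.
Share for South: 58001151/322350943 = 0.17993.
n_South = 50 × 0.17993 = 8.997... → 9.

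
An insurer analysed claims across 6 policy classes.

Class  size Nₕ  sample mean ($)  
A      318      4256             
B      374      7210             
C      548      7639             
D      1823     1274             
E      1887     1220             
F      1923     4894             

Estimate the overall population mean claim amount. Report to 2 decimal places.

3240.50

N = 6873; weights Wₕ = Nₕ/N = (0.0463, 0.0544, 0.0797, 0.2652, 0.2746, 0.2798).
x̄_st = Σ Wₕ·x̄ₕ = 0.0463·4256 + 0.0544·7210 + 0.0797·7639 + 0.2652·1274 + 0.2746·1220 + 0.2798·4894 ≈ 3240.4953...
→ 3240.50.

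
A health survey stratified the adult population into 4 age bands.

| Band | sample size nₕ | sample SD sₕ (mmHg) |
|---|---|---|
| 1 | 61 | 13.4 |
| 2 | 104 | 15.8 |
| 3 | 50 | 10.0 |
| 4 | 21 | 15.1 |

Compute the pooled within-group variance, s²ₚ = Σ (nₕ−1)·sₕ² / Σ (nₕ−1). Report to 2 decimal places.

198.05

Degrees of freedom: 60 + 103 + 49 + 20 = 232.
Σ(nₕ−1)sₕ² = 60·179.56 + 103·249.64 + 49·100 + 20·228.01 = 45946.72.
s²ₚ = 45946.72 / 232 = 198.0462... → 198.05.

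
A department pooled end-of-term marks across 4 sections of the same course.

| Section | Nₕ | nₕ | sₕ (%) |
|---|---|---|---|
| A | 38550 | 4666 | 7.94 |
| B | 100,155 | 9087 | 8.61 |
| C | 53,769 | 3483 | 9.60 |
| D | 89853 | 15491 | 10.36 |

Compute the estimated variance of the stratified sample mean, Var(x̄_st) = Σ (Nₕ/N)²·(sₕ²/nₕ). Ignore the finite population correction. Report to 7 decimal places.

N = 282327. Term for each stratum: Wₕ²sₕ²/nₕ.
Var(x̄_st) = 0.0002519070 + 0.0010266590 + 0.0009597278 + 0.0007017790 = 0.0029400728 → 0.0029401.

0.0029401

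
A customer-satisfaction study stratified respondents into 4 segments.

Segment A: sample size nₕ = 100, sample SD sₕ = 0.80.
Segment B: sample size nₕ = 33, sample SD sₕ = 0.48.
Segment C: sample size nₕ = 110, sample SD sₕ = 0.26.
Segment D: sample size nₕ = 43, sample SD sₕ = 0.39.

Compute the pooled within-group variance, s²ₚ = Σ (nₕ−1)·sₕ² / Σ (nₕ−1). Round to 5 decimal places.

Degrees of freedom: 99 + 32 + 109 + 42 = 282.
Σ(nₕ−1)sₕ² = 99·0.64 + 32·0.2304 + 109·0.0676 + 42·0.1521 = 84.4894.
s²ₚ = 84.4894 / 282 = 0.2996078... → 0.29961.

0.29961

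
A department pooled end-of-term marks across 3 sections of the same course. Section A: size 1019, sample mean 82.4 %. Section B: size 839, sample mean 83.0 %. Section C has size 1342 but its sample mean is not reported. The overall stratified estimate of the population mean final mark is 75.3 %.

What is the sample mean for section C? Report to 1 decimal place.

N = 1019 + 839 + 1342 = 3200.
Overall total = μ·N = 75.3·3200 = 240960.
Subtract the known strata: 1019·82.4 + 839·83.0 = 153602.6.
Remaining total for section C: 240960 − 153602.6 = 87357.4.
Divide by its size: 87357.4 / 1342 = 65.095... → 65.1.

65.1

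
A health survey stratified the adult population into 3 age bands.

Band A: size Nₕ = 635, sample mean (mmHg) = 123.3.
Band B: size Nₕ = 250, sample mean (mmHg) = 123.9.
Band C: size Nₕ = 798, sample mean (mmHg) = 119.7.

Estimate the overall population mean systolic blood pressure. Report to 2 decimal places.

121.68

N = 635 + 250 + 798 = 1683.
Weight each subgroup mean by Nₕ/N and sum.
Σ Nₕx̄ₕ = 635·123.3 + 250·123.9 + 798·119.7 = 78295.5 + 30975 + 95520.6 = 204791.1.
Divide by N: 204791.1 / 1683 = 121.6822... → 121.68.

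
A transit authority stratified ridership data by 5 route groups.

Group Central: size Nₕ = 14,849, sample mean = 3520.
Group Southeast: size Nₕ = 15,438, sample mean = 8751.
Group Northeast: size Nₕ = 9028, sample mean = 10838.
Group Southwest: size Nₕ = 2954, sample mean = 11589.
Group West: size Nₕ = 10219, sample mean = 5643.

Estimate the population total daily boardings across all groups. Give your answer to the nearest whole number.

377111605

Central: 14849·3520 = 52268480
Southeast: 15438·8751 = 135097938
Northeast: 9028·10838 = 97845464
Southwest: 2954·11589 = 34233906
West: 10219·5643 = 57665817
τ̂ = Σ Nₕx̄ₕ = 377111605.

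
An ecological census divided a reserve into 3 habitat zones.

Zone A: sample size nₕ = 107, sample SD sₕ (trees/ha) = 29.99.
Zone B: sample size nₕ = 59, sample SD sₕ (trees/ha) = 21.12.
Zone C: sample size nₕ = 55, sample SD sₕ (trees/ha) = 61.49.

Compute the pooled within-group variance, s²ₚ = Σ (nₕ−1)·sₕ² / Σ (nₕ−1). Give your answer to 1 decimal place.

A: (107−1)·29.99² = 106·899.4001 = 95336.4106
B: (59−1)·21.12² = 58·446.0544 = 25871.1552
C: (55−1)·61.49² = 54·3781.0201 = 204175.0854
Numerator = 325382.6512; denominator = Σ(nₕ−1) = 218.
s²ₚ = 325382.6512/218 = 1492.581... → 1492.6.

1492.6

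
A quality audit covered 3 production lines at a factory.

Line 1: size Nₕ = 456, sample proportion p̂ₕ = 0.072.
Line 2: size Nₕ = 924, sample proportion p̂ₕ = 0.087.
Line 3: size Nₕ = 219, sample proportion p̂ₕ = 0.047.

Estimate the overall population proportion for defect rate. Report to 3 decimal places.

Wₕ = Nₕ/N with N = 1599: 0.2852, 0.5779, 0.1370.
p̂_st = 0.2852·0.072 + 0.5779·0.087 + 0.1370·0.047 ≈ 0.07724... → 0.077.

0.077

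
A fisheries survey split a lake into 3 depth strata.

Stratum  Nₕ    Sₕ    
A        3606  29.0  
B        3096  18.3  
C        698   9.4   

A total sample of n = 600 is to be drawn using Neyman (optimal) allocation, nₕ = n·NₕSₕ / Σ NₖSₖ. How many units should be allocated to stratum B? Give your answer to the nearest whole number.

203

Σ NₕSₕ = 3606·29.0 + 3096·18.3 + 698·9.4 = 167792.
Share for B: 56656.8/167792 = 0.33766.
n_B = 600 × 0.33766 = 202.597... → 203.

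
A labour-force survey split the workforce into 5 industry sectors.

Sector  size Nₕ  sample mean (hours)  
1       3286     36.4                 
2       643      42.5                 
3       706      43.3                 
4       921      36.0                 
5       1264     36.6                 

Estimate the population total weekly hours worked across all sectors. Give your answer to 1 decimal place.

Estimate total by summing Nₕ·x̄ₕ over strata.
3286·36.4 + 643·42.5 + 706·43.3 + 921·36.0 + 1264·36.6 = 119610.4 + 27327.5 + 30569.8 + 33156 + 46262.4 = 256926.1.

256926.1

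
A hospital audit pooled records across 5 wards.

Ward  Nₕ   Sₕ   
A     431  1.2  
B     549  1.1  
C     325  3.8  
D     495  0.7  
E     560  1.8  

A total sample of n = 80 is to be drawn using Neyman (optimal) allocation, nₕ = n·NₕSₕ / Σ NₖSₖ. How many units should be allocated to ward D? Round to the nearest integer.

A: NₕSₕ = 431·1.2 = 517.2
B: NₕSₕ = 549·1.1 = 603.9
C: NₕSₕ = 325·3.8 = 1235
D: NₕSₕ = 495·0.7 = 346.5
E: NₕSₕ = 560·1.8 = 1008
Σ NₕSₕ = 3710.6.
n_D = 80·346.5/3710.6 = 7.470... → 7.

7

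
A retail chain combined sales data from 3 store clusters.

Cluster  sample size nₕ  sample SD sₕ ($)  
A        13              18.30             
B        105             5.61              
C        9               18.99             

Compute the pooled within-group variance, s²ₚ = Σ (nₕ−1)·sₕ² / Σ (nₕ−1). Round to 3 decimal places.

82.070

A: (13−1)·18.30² = 12·334.89 = 4018.68
B: (105−1)·5.61² = 104·31.4721 = 3273.0984
C: (9−1)·18.99² = 8·360.6201 = 2884.9608
Numerator = 10176.7392; denominator = Σ(nₕ−1) = 124.
s²ₚ = 10176.7392/124 = 82.07048... → 82.070.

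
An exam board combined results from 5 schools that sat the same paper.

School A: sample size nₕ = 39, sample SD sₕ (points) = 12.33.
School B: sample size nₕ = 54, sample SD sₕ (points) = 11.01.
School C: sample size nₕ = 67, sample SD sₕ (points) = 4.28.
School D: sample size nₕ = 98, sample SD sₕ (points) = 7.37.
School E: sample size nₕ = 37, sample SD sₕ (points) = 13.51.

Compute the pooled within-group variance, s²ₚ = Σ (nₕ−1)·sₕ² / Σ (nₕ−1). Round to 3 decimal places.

Degrees of freedom: 38 + 53 + 66 + 97 + 36 = 290.
Σ(nₕ−1)sₕ² = 38·152.0289 + 53·121.2201 + 66·18.3184 + 97·54.3169 + 36·182.5201 = 25250.2408.
s²ₚ = 25250.2408 / 290 = 87.06980... → 87.070.

87.070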